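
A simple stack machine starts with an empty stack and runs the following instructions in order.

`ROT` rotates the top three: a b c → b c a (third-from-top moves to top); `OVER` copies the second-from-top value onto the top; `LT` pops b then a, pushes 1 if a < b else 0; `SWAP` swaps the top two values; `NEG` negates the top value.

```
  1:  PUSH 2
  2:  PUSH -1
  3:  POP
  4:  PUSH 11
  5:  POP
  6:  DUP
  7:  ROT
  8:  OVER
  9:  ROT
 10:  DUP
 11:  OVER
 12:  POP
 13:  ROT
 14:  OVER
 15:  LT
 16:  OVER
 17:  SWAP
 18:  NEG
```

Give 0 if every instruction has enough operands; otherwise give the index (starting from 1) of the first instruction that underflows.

PUSH 2  → 2
PUSH -1 → 2 -1
POP     → 2
PUSH 11 → 2 11
POP     → 2
DUP     → 2 2
ROT  — needs 3 operands, stack has 2 → underflow

7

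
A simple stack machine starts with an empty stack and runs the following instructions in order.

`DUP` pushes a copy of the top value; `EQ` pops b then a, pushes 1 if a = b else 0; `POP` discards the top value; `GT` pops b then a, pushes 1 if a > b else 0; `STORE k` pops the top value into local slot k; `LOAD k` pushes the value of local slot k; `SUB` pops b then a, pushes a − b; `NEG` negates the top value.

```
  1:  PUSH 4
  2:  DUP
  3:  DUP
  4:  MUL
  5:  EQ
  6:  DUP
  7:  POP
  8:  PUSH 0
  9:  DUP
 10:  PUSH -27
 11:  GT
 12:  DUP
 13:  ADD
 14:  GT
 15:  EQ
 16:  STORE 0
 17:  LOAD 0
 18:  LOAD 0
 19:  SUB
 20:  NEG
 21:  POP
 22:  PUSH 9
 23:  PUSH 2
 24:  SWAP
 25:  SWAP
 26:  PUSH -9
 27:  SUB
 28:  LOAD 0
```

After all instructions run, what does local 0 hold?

PUSH 4   -> [4]
DUP      -> [4, 4]
DUP      -> [4, 4, 4]
MUL      -> [4, 16]
EQ       -> [0]
DUP      -> [0, 0]
POP      -> [0]
PUSH 0   -> [0, 0]
DUP      -> [0, 0, 0]
PUSH -27 -> [0, 0, 0, -27]
GT       -> [0, 0, 1]
DUP      -> [0, 0, 1, 1]
ADD      -> [0, 0, 2]
GT       -> [0, 0]
EQ       -> [1]
STORE 0  -> []
LOAD 0   -> [1]
LOAD 0   -> [1, 1]
SUB      -> [0]
NEG      -> [0]
POP      -> []
PUSH 9   -> [9]
PUSH 2   -> [9, 2]
SWAP     -> [2, 9]
SWAP     -> [9, 2]
PUSH -9  -> [9, 2, -9]
SUB      -> [9, 11]
LOAD 0   -> [9, 11, 1]

1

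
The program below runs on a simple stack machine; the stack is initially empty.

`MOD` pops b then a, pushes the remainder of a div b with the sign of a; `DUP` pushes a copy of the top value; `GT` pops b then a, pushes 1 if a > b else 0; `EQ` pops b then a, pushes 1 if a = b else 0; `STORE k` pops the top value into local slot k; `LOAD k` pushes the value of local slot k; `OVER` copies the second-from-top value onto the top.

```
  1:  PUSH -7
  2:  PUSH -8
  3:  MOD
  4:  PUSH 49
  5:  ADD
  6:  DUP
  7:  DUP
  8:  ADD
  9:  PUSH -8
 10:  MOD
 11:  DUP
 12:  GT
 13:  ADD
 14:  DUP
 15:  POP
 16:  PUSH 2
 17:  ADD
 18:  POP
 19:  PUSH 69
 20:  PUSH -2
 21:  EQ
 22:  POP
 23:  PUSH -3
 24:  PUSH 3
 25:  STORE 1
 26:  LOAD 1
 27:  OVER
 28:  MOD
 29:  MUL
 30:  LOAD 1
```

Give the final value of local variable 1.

PUSH -7  -7
PUSH -8  -7 -8
MOD      -7
PUSH 49  -7 49
ADD      42
DUP      42 42
DUP      42 42 42
ADD      42 84
PUSH -8  42 84 -8
MOD      42 4
DUP      42 4 4
GT       42 0
ADD      42
DUP      42 42
POP      42
PUSH 2   42 2
ADD      44
POP      (empty)
PUSH 69  69
PUSH -2  69 -2
EQ       0
POP      (empty)
PUSH -3  -3
PUSH 3   -3 3
STORE 1  -3
LOAD 1   -3 3
OVER     -3 3 -3
MOD      -3 0
MUL      0
LOAD 1   0 3

3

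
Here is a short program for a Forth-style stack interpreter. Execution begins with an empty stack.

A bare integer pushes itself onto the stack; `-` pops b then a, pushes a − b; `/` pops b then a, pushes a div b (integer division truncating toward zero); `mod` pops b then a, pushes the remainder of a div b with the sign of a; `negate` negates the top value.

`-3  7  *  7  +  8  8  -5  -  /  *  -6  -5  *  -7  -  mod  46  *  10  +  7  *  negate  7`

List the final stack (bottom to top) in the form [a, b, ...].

[-70, 7]

-3     : [-3]
7      : [-3, 7]
*      : [-21]
7      : [-21, 7]
+      : [-14]
8      : [-14, 8]
8      : [-14, 8, 8]
-5     : [-14, 8, 8, -5]
-      : [-14, 8, 13]
/      : [-14, 0]
*      : [0]
-6     : [0, -6]
-5     : [0, -6, -5]
*      : [0, 30]
-7     : [0, 30, -7]
-      : [0, 37]
mod    : [0]
46     : [0, 46]
*      : [0]
10     : [0, 10]
+      : [10]
7      : [10, 7]
*      : [70]
negate : [-70]
7      : [-70, 7]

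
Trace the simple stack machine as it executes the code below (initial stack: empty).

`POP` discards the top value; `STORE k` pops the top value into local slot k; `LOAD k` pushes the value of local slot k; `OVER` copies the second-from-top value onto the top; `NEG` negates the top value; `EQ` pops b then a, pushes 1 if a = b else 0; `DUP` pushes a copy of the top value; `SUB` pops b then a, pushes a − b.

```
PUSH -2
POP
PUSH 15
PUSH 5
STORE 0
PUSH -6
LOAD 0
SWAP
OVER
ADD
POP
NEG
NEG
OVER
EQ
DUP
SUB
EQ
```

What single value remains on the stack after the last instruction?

0

PUSH -2 → -2
POP     → (empty)
PUSH 15 → 15
PUSH 5  → 15 5
STORE 0 → 15
PUSH -6 → 15 -6
LOAD 0  → 15 -6 5
SWAP    → 15 5 -6
OVER    → 15 5 -6 5
ADD     → 15 5 -1
POP     → 15 5
NEG     → 15 -5
NEG     → 15 5
OVER    → 15 5 15
EQ      → 15 0
DUP     → 15 0 0
SUB     → 15 0
EQ      → 0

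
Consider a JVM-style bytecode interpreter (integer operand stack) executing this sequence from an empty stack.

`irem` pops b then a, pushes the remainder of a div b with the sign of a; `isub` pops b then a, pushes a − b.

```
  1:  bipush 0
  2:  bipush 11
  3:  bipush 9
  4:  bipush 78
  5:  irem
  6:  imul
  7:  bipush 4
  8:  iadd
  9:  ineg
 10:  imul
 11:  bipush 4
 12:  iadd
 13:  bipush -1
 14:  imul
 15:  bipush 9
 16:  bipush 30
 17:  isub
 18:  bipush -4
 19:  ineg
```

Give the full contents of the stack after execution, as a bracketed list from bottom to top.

bipush 0   [0]
bipush 11  [0, 11]
bipush 9   [0, 11, 9]
bipush 78  [0, 11, 9, 78]
irem       [0, 11, 9]
imul       [0, 99]
bipush 4   [0, 99, 4]
iadd       [0, 103]
ineg       [0, -103]
imul       [0]
bipush 4   [0, 4]
iadd       [4]
bipush -1  [4, -1]
imul       [-4]
bipush 9   [-4, 9]
bipush 30  [-4, 9, 30]
isub       [-4, -21]
bipush -4  [-4, -21, -4]
ineg       [-4, -21, 4]

[-4, -21, 4]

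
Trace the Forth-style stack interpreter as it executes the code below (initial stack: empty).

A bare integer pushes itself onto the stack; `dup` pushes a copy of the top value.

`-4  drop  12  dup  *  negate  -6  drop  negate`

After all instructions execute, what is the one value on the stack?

144

-4     → [-4]
drop   → []
12     → [12]
dup    → [12, 12]
*      → [144]
negate → [-144]
-6     → [-144, -6]
drop   → [-144]
negate → [144]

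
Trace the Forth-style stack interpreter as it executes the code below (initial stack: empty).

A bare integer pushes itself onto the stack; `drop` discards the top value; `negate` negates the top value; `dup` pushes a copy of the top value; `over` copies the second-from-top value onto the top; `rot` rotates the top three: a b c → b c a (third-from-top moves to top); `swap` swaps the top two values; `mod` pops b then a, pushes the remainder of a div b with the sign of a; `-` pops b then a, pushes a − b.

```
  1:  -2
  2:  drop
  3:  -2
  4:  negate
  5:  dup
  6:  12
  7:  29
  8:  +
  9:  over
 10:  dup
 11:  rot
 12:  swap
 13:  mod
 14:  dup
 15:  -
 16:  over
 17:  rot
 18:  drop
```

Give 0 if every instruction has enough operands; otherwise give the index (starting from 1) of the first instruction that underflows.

0

-2      [-2]
drop    []
-2      [-2]
negate  [2]
dup     [2, 2]
12      [2, 2, 12]
29      [2, 2, 12, 29]
+       [2, 2, 41]
over    [2, 2, 41, 2]
dup     [2, 2, 41, 2, 2]
rot     [2, 2, 2, 2, 41]
swap    [2, 2, 2, 41, 2]
mod     [2, 2, 2, 1]
dup     [2, 2, 2, 1, 1]
-       [2, 2, 2, 0]
over    [2, 2, 2, 0, 2]
rot     [2, 2, 0, 2, 2]
drop    [2, 2, 0, 2]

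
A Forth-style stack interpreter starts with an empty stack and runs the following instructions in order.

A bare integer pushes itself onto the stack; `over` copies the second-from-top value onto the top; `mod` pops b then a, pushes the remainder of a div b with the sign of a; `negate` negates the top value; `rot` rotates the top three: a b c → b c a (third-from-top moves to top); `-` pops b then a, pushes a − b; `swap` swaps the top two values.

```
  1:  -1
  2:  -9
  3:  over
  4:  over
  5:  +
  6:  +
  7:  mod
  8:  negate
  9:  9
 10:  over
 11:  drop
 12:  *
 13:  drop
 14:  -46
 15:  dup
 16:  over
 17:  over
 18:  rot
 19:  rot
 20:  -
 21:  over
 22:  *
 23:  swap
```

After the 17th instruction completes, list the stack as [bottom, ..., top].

[-46, -46, -46, -46]

-1     -> -1
-9     -> -1 -9
over   -> -1 -9 -1
over   -> -1 -9 -1 -9
+      -> -1 -9 -10
+      -> -1 -19
mod    -> -1
negate -> 1
9      -> 1 9
over   -> 1 9 1
drop   -> 1 9
*      -> 9
drop   -> (empty)
-46    -> -46
dup    -> -46 -46
over   -> -46 -46 -46
over   -> -46 -46 -46 -46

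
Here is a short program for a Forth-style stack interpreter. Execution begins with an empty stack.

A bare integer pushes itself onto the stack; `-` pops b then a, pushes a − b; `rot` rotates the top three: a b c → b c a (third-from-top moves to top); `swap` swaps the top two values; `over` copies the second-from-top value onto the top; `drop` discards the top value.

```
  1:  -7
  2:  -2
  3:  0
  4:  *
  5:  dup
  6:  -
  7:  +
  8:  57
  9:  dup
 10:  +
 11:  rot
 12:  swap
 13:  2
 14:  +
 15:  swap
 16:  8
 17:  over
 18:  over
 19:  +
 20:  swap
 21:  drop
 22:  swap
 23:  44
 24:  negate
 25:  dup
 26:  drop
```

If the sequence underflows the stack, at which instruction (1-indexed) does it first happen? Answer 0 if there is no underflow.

-7   -7
-2   -7 -2
0    -7 -2 0
*    -7 0
dup  -7 0 0
-    -7 0
+    -7
57   -7 57
dup  -7 57 57
+    -7 114
rot  — needs 3 operands, stack has 2 → underflow

11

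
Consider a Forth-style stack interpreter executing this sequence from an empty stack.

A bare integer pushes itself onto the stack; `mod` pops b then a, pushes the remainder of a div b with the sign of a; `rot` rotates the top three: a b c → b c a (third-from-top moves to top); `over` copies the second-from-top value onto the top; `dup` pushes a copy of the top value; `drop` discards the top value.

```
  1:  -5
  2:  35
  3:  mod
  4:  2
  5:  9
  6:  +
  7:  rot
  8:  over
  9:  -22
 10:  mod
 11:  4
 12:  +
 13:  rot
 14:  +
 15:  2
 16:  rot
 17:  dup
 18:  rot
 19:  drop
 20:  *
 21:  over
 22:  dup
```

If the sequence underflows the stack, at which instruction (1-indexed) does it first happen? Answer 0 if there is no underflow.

-5  : -5
35  : -5 35
mod : -5
2   : -5 2
9   : -5 2 9
+   : -5 11
rot  — needs 3 operands, stack has 2 → underflow

7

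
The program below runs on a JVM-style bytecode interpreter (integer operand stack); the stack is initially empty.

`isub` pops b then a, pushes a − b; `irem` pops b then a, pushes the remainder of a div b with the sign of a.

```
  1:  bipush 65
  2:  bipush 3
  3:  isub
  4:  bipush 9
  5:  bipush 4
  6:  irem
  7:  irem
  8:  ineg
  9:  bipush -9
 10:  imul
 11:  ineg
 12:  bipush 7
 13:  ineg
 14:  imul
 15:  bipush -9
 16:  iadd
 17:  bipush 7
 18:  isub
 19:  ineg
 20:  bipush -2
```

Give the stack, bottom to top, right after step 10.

[0]

bipush 65  65
bipush 3   65 3
isub       62
bipush 9   62 9
bipush 4   62 9 4
irem       62 1
irem       0
ineg       0
bipush -9  0 -9
imul       0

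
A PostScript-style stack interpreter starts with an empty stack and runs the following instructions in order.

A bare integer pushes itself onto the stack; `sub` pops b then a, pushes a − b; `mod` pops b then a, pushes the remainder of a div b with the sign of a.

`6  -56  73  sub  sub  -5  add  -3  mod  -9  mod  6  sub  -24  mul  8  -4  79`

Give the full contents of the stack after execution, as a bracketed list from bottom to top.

[120, 8, -4, 79]

6   : 6
-56 : 6 -56
73  : 6 -56 73
sub : 6 -129
sub : 135
-5  : 135 -5
add : 130
-3  : 130 -3
mod : 1
-9  : 1 -9
mod : 1
6   : 1 6
sub : -5
-24 : -5 -24
mul : 120
8   : 120 8
-4  : 120 8 -4
79  : 120 8 -4 79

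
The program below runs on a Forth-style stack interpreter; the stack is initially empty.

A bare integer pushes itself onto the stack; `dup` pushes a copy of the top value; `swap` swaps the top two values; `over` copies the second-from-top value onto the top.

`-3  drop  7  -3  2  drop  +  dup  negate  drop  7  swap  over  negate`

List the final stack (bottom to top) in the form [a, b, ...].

[7, 4, -7]

-3     -> [-3]
drop   -> []
7      -> [7]
-3     -> [7, -3]
2      -> [7, -3, 2]
drop   -> [7, -3]
+      -> [4]
dup    -> [4, 4]
negate -> [4, -4]
drop   -> [4]
7      -> [4, 7]
swap   -> [7, 4]
over   -> [7, 4, 7]
negate -> [7, 4, -7]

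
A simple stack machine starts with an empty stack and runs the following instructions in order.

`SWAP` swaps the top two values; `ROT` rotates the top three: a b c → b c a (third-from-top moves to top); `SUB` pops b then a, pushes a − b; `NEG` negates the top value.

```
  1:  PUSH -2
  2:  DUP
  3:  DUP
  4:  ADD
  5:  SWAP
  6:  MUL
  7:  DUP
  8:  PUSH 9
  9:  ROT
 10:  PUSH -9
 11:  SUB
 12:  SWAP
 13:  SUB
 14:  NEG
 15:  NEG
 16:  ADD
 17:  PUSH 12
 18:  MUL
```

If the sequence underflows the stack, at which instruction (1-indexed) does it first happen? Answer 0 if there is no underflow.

PUSH -2 → -2
DUP     → -2 -2
DUP     → -2 -2 -2
ADD     → -2 -4
SWAP    → -4 -2
MUL     → 8
DUP     → 8 8
PUSH 9  → 8 8 9
ROT     → 8 9 8
PUSH -9 → 8 9 8 -9
SUB     → 8 9 17
SWAP    → 8 17 9
SUB     → 8 8
NEG     → 8 -8
NEG     → 8 8
ADD     → 16
PUSH 12 → 16 12
MUL     → 192

0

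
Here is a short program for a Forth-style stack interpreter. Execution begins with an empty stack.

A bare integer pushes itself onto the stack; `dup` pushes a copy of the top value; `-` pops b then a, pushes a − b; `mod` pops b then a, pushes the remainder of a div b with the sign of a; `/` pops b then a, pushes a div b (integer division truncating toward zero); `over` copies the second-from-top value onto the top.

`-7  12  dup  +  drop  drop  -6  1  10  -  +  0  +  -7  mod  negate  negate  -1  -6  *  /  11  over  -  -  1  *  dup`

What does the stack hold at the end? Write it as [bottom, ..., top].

[-11, -11]

-7     : -7
12     : -7 12
dup    : -7 12 12
+      : -7 24
drop   : -7
drop   : (empty)
-6     : -6
1      : -6 1
10     : -6 1 10
-      : -6 -9
+      : -15
0      : -15 0
+      : -15
-7     : -15 -7
mod    : -1
negate : 1
negate : -1
-1     : -1 -1
-6     : -1 -1 -6
*      : -1 6
/      : 0
11     : 0 11
over   : 0 11 0
-      : 0 11
-      : -11
1      : -11 1
*      : -11
dup    : -11 -11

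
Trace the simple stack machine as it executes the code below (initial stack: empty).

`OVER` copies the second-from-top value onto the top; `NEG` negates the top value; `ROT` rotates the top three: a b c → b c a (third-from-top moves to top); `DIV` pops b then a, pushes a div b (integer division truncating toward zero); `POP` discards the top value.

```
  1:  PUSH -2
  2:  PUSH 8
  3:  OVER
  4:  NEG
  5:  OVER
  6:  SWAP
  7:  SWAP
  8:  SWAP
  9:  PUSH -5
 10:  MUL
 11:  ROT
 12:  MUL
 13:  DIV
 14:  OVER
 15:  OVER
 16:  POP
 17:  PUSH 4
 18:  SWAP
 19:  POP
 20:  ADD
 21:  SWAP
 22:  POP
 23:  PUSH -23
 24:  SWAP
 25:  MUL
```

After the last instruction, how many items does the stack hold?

PUSH -2   -2
PUSH 8    -2 8
OVER      -2 8 -2
NEG       -2 8 2
OVER      -2 8 2 8
SWAP      -2 8 8 2
SWAP      -2 8 2 8
SWAP      -2 8 8 2
PUSH -5   -2 8 8 2 -5
MUL       -2 8 8 -10
ROT       -2 8 -10 8
MUL       -2 8 -80
DIV       -2 0
OVER      -2 0 -2
OVER      -2 0 -2 0
POP       -2 0 -2
PUSH 4    -2 0 -2 4
SWAP      -2 0 4 -2
POP       -2 0 4
ADD       -2 4
SWAP      4 -2
POP       4
PUSH -23  4 -23
SWAP      -23 4
MUL       -92

1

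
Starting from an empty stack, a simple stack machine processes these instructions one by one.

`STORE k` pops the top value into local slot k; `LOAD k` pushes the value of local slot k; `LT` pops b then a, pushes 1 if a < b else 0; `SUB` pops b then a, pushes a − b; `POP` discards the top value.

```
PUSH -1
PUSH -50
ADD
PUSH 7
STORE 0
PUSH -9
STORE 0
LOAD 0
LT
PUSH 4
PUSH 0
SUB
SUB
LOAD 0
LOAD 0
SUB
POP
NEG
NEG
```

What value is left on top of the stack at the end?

PUSH -1  → [-1]
PUSH -50 → [-1, -50]
ADD      → [-51]
PUSH 7   → [-51, 7]
STORE 0  → [-51]
PUSH -9  → [-51, -9]
STORE 0  → [-51]
LOAD 0   → [-51, -9]
LT       → [1]
PUSH 4   → [1, 4]
PUSH 0   → [1, 4, 0]
SUB      → [1, 4]
SUB      → [-3]
LOAD 0   → [-3, -9]
LOAD 0   → [-3, -9, -9]
SUB      → [-3, 0]
POP      → [-3]
NEG      → [3]
NEG      → [-3]

-3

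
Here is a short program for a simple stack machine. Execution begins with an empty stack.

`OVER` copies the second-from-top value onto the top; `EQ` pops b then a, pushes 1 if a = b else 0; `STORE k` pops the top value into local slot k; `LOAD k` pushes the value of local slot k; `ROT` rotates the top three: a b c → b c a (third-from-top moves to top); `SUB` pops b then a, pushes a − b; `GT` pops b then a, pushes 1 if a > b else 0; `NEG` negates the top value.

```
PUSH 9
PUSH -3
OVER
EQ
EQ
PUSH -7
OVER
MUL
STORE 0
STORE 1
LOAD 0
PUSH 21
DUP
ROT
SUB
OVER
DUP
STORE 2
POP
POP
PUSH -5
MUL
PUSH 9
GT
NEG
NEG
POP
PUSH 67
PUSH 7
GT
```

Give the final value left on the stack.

PUSH 9   9
PUSH -3  9 -3
OVER     9 -3 9
EQ       9 0
EQ       0
PUSH -7  0 -7
OVER     0 -7 0
MUL      0 0
STORE 0  0
STORE 1  (empty)
LOAD 0   0
PUSH 21  0 21
DUP      0 21 21
ROT      21 21 0
SUB      21 21
OVER     21 21 21
DUP      21 21 21 21
STORE 2  21 21 21
POP      21 21
POP      21
PUSH -5  21 -5
MUL      -105
PUSH 9   -105 9
GT       0
NEG      0
NEG      0
POP      (empty)
PUSH 67  67
PUSH 7   67 7
GT       1

1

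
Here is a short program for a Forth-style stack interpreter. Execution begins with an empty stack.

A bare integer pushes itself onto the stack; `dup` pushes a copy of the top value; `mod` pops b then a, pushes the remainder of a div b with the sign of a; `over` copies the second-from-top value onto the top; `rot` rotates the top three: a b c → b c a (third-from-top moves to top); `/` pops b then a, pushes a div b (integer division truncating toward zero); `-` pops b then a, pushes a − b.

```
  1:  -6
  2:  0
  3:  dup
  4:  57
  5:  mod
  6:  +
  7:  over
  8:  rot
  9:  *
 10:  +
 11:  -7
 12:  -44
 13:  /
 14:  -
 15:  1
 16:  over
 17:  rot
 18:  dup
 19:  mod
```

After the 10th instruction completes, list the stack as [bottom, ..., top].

-6   : -6
0    : -6 0
dup  : -6 0 0
57   : -6 0 0 57
mod  : -6 0 0
+    : -6 0
over : -6 0 -6
rot  : 0 -6 -6
*    : 0 36
+    : 36

[36]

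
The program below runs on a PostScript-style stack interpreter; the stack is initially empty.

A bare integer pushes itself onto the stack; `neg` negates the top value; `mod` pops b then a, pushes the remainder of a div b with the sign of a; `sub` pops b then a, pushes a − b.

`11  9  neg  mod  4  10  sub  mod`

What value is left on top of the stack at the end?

11  : [11]
9   : [11, 9]
neg : [11, -9]
mod : [2]
4   : [2, 4]
10  : [2, 4, 10]
sub : [2, -6]
mod : [2]

2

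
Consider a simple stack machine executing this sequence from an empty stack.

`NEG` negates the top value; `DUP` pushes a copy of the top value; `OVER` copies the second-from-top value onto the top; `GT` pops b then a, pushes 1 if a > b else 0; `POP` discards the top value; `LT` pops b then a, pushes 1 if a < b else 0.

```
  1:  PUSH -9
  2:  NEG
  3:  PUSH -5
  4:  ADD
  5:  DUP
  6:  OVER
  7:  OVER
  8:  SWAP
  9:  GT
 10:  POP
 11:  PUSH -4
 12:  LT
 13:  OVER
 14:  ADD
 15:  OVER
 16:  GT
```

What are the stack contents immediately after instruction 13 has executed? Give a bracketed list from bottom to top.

[4, 0, 4]

PUSH -9 : [-9]
NEG     : [9]
PUSH -5 : [9, -5]
ADD     : [4]
DUP     : [4, 4]
OVER    : [4, 4, 4]
OVER    : [4, 4, 4, 4]
SWAP    : [4, 4, 4, 4]
GT      : [4, 4, 0]
POP     : [4, 4]
PUSH -4 : [4, 4, -4]
LT      : [4, 0]
OVER    : [4, 0, 4]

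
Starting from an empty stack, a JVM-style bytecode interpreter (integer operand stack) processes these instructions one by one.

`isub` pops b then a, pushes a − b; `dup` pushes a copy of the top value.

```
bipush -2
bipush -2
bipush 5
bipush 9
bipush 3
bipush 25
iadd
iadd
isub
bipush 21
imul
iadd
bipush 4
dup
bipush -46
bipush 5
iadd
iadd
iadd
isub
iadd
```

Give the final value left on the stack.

bipush -2   [-2]
bipush -2   [-2, -2]
bipush 5    [-2, -2, 5]
bipush 9    [-2, -2, 5, 9]
bipush 3    [-2, -2, 5, 9, 3]
bipush 25   [-2, -2, 5, 9, 3, 25]
iadd        [-2, -2, 5, 9, 28]
iadd        [-2, -2, 5, 37]
isub        [-2, -2, -32]
bipush 21   [-2, -2, -32, 21]
imul        [-2, -2, -672]
iadd        [-2, -674]
bipush 4    [-2, -674, 4]
dup         [-2, -674, 4, 4]
bipush -46  [-2, -674, 4, 4, -46]
bipush 5    [-2, -674, 4, 4, -46, 5]
iadd        [-2, -674, 4, 4, -41]
iadd        [-2, -674, 4, -37]
iadd        [-2, -674, -33]
isub        [-2, -641]
iadd        [-643]

-643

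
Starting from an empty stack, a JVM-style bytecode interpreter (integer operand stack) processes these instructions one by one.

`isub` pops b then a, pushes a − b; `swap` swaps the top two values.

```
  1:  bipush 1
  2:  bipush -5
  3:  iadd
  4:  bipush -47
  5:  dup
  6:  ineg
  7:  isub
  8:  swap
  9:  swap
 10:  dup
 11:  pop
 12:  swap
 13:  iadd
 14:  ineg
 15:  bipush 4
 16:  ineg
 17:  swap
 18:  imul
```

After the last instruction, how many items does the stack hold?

1

bipush 1   -> [1]
bipush -5  -> [1, -5]
iadd       -> [-4]
bipush -47 -> [-4, -47]
dup        -> [-4, -47, -47]
ineg       -> [-4, -47, 47]
isub       -> [-4, -94]
swap       -> [-94, -4]
swap       -> [-4, -94]
dup        -> [-4, -94, -94]
pop        -> [-4, -94]
swap       -> [-94, -4]
iadd       -> [-98]
ineg       -> [98]
bipush 4   -> [98, 4]
ineg       -> [98, -4]
swap       -> [-4, 98]
imul       -> [-392]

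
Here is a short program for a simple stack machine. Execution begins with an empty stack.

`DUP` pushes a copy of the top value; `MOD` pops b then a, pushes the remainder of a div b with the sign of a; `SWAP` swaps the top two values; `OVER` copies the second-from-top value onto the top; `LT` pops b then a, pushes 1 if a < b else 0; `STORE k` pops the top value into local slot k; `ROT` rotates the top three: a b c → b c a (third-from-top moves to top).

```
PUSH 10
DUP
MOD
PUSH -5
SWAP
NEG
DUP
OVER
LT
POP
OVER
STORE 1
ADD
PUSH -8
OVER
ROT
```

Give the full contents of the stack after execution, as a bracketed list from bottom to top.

PUSH 10  [10]
DUP      [10, 10]
MOD      [0]
PUSH -5  [0, -5]
SWAP     [-5, 0]
NEG      [-5, 0]
DUP      [-5, 0, 0]
OVER     [-5, 0, 0, 0]
LT       [-5, 0, 0]
POP      [-5, 0]
OVER     [-5, 0, -5]
STORE 1  [-5, 0]
ADD      [-5]
PUSH -8  [-5, -8]
OVER     [-5, -8, -5]
ROT      [-8, -5, -5]

[-8, -5, -5]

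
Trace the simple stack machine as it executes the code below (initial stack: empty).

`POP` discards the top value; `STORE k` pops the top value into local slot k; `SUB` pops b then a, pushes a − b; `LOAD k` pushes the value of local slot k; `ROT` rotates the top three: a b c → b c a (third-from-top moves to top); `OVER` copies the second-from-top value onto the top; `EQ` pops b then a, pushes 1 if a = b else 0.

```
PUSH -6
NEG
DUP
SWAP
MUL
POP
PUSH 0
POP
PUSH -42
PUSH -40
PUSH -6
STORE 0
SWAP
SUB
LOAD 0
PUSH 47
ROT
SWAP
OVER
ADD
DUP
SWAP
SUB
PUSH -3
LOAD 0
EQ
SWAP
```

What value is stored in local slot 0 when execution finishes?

PUSH -6  : -6
NEG      : 6
DUP      : 6 6
SWAP     : 6 6
MUL      : 36
POP      : (empty)
PUSH 0   : 0
POP      : (empty)
PUSH -42 : -42
PUSH -40 : -42 -40
PUSH -6  : -42 -40 -6
STORE 0  : -42 -40
SWAP     : -40 -42
SUB      : 2
LOAD 0   : 2 -6
PUSH 47  : 2 -6 47
ROT      : -6 47 2
SWAP     : -6 2 47
OVER     : -6 2 47 2
ADD      : -6 2 49
DUP      : -6 2 49 49
SWAP     : -6 2 49 49
SUB      : -6 2 0
PUSH -3  : -6 2 0 -3
LOAD 0   : -6 2 0 -3 -6
EQ       : -6 2 0 0
SWAP     : -6 2 0 0

-6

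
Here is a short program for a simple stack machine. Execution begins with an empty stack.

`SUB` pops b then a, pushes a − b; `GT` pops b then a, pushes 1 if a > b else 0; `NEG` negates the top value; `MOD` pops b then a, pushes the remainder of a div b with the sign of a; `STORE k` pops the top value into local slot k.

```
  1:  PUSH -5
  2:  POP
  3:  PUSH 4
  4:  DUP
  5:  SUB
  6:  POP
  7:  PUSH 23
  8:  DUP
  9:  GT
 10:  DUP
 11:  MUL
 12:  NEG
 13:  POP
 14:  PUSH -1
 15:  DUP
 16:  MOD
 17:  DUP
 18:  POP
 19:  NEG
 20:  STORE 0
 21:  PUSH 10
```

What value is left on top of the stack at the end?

PUSH -5 -> [-5]
POP     -> []
PUSH 4  -> [4]
DUP     -> [4, 4]
SUB     -> [0]
POP     -> []
PUSH 23 -> [23]
DUP     -> [23, 23]
GT      -> [0]
DUP     -> [0, 0]
MUL     -> [0]
NEG     -> [0]
POP     -> []
PUSH -1 -> [-1]
DUP     -> [-1, -1]
MOD     -> [0]
DUP     -> [0, 0]
POP     -> [0]
NEG     -> [0]
STORE 0 -> []
PUSH 10 -> [10]

10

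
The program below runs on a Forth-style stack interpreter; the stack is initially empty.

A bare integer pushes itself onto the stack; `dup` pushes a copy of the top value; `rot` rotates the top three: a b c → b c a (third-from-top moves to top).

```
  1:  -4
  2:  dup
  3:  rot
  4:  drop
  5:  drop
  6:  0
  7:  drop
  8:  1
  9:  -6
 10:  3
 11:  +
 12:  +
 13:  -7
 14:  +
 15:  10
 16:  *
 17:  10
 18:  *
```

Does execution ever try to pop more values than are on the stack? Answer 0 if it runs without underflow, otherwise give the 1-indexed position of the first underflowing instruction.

-4  → -4
dup → -4 -4
rot  — needs 3 operands, stack has 2 → underflow

3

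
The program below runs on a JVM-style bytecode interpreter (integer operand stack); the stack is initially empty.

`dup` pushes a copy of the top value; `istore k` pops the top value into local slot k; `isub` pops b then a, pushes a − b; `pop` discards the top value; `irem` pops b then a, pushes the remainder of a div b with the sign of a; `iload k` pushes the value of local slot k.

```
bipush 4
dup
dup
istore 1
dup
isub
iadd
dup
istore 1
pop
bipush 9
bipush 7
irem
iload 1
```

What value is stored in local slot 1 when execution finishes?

4

bipush 4 -> 4
dup      -> 4 4
dup      -> 4 4 4
istore 1 -> 4 4
dup      -> 4 4 4
isub     -> 4 0
iadd     -> 4
dup      -> 4 4
istore 1 -> 4
pop      -> (empty)
bipush 9 -> 9
bipush 7 -> 9 7
irem     -> 2
iload 1  -> 2 4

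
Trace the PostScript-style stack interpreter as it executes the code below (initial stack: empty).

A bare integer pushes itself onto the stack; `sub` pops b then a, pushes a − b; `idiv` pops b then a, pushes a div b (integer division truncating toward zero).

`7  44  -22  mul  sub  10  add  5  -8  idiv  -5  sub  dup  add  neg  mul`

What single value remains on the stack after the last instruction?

-9850

7    : 7
44   : 7 44
-22  : 7 44 -22
mul  : 7 -968
sub  : 975
10   : 975 10
add  : 985
5    : 985 5
-8   : 985 5 -8
idiv : 985 0
-5   : 985 0 -5
sub  : 985 5
dup  : 985 5 5
add  : 985 10
neg  : 985 -10
mul  : -9850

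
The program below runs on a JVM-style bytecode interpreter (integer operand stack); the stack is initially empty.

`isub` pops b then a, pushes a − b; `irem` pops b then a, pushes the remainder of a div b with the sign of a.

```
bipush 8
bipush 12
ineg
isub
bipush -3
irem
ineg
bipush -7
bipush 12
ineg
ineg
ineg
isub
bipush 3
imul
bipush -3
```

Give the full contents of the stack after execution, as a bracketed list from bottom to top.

[-2, 15, -3]

bipush 8   [8]
bipush 12  [8, 12]
ineg       [8, -12]
isub       [20]
bipush -3  [20, -3]
irem       [2]
ineg       [-2]
bipush -7  [-2, -7]
bipush 12  [-2, -7, 12]
ineg       [-2, -7, -12]
ineg       [-2, -7, 12]
ineg       [-2, -7, -12]
isub       [-2, 5]
bipush 3   [-2, 5, 3]
imul       [-2, 15]
bipush -3  [-2, 15, -3]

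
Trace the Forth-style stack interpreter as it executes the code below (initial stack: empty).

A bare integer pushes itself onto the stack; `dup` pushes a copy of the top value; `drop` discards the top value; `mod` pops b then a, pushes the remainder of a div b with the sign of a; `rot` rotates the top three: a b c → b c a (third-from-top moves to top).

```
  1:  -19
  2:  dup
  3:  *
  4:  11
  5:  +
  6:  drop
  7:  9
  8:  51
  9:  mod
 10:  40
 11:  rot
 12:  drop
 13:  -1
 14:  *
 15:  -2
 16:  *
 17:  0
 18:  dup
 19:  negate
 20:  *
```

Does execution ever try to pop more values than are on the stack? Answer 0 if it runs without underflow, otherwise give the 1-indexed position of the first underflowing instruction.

11

-19  -> [-19]
dup  -> [-19, -19]
*    -> [361]
11   -> [361, 11]
+    -> [372]
drop -> []
9    -> [9]
51   -> [9, 51]
mod  -> [9]
40   -> [9, 40]
rot  — needs 3 operands, stack has 2 → underflow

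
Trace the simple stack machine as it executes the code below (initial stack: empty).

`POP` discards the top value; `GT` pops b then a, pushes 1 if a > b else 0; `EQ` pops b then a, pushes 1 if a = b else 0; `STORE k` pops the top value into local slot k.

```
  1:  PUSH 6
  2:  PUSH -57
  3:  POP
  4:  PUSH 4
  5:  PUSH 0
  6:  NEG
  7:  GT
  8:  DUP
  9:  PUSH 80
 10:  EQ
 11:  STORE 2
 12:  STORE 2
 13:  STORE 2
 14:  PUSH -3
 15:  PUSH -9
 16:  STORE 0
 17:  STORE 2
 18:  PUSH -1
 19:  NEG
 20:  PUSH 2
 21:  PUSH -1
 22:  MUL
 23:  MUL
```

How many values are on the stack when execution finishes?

PUSH 6   -> [6]
PUSH -57 -> [6, -57]
POP      -> [6]
PUSH 4   -> [6, 4]
PUSH 0   -> [6, 4, 0]
NEG      -> [6, 4, 0]
GT       -> [6, 1]
DUP      -> [6, 1, 1]
PUSH 80  -> [6, 1, 1, 80]
EQ       -> [6, 1, 0]
STORE 2  -> [6, 1]
STORE 2  -> [6]
STORE 2  -> []
PUSH -3  -> [-3]
PUSH -9  -> [-3, -9]
STORE 0  -> [-3]
STORE 2  -> []
PUSH -1  -> [-1]
NEG      -> [1]
PUSH 2   -> [1, 2]
PUSH -1  -> [1, 2, -1]
MUL      -> [1, -2]
MUL      -> [-2]

1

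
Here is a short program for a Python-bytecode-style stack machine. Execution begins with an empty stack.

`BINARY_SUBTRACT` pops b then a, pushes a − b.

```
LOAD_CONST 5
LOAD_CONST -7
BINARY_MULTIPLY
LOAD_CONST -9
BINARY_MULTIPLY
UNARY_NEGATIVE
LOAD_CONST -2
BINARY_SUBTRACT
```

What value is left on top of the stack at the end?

LOAD_CONST 5    → 5
LOAD_CONST -7   → 5 -7
BINARY_MULTIPLY → -35
LOAD_CONST -9   → -35 -9
BINARY_MULTIPLY → 315
UNARY_NEGATIVE  → -315
LOAD_CONST -2   → -315 -2
BINARY_SUBTRACT → -313

-313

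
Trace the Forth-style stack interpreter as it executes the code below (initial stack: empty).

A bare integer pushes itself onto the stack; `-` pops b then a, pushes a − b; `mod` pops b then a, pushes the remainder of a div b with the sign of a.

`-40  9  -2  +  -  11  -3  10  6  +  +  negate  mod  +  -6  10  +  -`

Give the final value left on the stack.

-40    → -40
9      → -40 9
-2     → -40 9 -2
+      → -40 7
-      → -47
11     → -47 11
-3     → -47 11 -3
10     → -47 11 -3 10
6      → -47 11 -3 10 6
+      → -47 11 -3 16
+      → -47 11 13
negate → -47 11 -13
mod    → -47 11
+      → -36
-6     → -36 -6
10     → -36 -6 10
+      → -36 4
-      → -40

-40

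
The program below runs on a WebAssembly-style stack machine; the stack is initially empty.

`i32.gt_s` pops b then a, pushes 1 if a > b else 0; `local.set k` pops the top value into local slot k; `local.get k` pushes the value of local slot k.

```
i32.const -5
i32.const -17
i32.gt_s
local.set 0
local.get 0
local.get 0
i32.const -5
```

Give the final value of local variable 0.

i32.const -5  → -5
i32.const -17 → -5 -17
i32.gt_s      → 1
local.set 0   → (empty)
local.get 0   → 1
local.get 0   → 1 1
i32.const -5  → 1 1 -5

1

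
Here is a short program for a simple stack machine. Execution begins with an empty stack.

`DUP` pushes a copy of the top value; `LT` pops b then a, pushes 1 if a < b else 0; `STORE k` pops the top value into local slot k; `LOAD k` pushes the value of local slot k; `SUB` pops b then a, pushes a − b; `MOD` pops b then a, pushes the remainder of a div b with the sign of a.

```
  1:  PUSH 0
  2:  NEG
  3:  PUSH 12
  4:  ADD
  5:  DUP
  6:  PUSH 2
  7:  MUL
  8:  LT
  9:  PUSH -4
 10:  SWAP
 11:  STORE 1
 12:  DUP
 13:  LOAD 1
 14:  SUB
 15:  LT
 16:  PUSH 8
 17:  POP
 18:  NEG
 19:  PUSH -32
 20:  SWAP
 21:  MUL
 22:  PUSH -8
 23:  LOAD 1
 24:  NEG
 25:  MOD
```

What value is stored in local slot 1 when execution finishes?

PUSH 0   -> 0
NEG      -> 0
PUSH 12  -> 0 12
ADD      -> 12
DUP      -> 12 12
PUSH 2   -> 12 12 2
MUL      -> 12 24
LT       -> 1
PUSH -4  -> 1 -4
SWAP     -> -4 1
STORE 1  -> -4
DUP      -> -4 -4
LOAD 1   -> -4 -4 1
SUB      -> -4 -5
LT       -> 0
PUSH 8   -> 0 8
POP      -> 0
NEG      -> 0
PUSH -32 -> 0 -32
SWAP     -> -32 0
MUL      -> 0
PUSH -8  -> 0 -8
LOAD 1   -> 0 -8 1
NEG      -> 0 -8 -1
MOD      -> 0 0

1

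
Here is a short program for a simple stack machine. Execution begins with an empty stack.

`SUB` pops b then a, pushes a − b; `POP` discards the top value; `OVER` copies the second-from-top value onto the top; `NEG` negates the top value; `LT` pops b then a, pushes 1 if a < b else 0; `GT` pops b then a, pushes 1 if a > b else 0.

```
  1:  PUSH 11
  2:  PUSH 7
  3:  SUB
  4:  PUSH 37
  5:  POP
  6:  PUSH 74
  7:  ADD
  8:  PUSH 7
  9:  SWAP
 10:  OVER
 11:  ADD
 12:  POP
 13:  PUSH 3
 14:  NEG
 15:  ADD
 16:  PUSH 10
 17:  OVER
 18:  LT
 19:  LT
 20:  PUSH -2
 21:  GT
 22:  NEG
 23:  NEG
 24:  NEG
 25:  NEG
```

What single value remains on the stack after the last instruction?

PUSH 11 -> 11
PUSH 7  -> 11 7
SUB     -> 4
PUSH 37 -> 4 37
POP     -> 4
PUSH 74 -> 4 74
ADD     -> 78
PUSH 7  -> 78 7
SWAP    -> 7 78
OVER    -> 7 78 7
ADD     -> 7 85
POP     -> 7
PUSH 3  -> 7 3
NEG     -> 7 -3
ADD     -> 4
PUSH 10 -> 4 10
OVER    -> 4 10 4
LT      -> 4 0
LT      -> 0
PUSH -2 -> 0 -2
GT      -> 1
NEG     -> -1
NEG     -> 1
NEG     -> -1
NEG     -> 1

1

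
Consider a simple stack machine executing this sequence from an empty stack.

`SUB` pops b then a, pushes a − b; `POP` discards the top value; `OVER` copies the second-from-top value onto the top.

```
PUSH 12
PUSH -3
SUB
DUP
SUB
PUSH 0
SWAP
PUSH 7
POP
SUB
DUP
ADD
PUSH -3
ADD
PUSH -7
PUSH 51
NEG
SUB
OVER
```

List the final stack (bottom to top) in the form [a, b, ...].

PUSH 12 -> 12
PUSH -3 -> 12 -3
SUB     -> 15
DUP     -> 15 15
SUB     -> 0
PUSH 0  -> 0 0
SWAP    -> 0 0
PUSH 7  -> 0 0 7
POP     -> 0 0
SUB     -> 0
DUP     -> 0 0
ADD     -> 0
PUSH -3 -> 0 -3
ADD     -> -3
PUSH -7 -> -3 -7
PUSH 51 -> -3 -7 51
NEG     -> -3 -7 -51
SUB     -> -3 44
OVER    -> -3 44 -3

[-3, 44, -3]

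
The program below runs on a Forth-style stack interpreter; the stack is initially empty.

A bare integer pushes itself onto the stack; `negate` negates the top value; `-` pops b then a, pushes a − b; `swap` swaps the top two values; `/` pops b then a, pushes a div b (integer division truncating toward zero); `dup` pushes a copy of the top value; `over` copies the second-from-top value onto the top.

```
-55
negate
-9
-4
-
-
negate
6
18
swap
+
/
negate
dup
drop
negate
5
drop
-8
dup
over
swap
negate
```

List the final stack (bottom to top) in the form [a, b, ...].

[-2, -8, -8, 8]

-55    → [-55]
negate → [55]
-9     → [55, -9]
-4     → [55, -9, -4]
-      → [55, -5]
-      → [60]
negate → [-60]
6      → [-60, 6]
18     → [-60, 6, 18]
swap   → [-60, 18, 6]
+      → [-60, 24]
/      → [-2]
negate → [2]
dup    → [2, 2]
drop   → [2]
negate → [-2]
5      → [-2, 5]
drop   → [-2]
-8     → [-2, -8]
dup    → [-2, -8, -8]
over   → [-2, -8, -8, -8]
swap   → [-2, -8, -8, -8]
negate → [-2, -8, -8, 8]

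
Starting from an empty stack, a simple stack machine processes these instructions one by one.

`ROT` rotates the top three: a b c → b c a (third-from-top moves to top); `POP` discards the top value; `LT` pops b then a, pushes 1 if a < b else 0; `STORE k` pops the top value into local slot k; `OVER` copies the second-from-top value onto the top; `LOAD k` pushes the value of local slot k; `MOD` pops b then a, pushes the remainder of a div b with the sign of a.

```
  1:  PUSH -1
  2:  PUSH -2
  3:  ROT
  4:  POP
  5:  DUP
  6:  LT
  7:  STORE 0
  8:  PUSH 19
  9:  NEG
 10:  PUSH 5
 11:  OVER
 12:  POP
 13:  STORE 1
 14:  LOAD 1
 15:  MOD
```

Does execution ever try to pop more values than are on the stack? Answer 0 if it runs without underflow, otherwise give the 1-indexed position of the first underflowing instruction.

3

PUSH -1 → -1
PUSH -2 → -1 -2
ROT  — needs 3 operands, stack has 2 → underflow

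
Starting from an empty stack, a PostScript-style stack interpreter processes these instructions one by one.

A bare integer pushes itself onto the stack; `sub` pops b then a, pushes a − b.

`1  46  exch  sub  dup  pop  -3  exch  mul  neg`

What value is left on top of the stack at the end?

135

1     1
46    1 46
exch  46 1
sub   45
dup   45 45
pop   45
-3    45 -3
exch  -3 45
mul   -135
neg   135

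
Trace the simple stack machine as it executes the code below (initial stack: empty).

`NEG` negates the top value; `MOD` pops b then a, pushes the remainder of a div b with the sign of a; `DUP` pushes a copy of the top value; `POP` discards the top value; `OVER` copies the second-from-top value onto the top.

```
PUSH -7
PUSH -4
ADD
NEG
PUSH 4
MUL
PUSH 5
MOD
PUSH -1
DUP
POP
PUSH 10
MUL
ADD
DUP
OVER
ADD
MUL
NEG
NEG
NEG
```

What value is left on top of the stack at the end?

-72

PUSH -7 → [-7]
PUSH -4 → [-7, -4]
ADD     → [-11]
NEG     → [11]
PUSH 4  → [11, 4]
MUL     → [44]
PUSH 5  → [44, 5]
MOD     → [4]
PUSH -1 → [4, -1]
DUP     → [4, -1, -1]
POP     → [4, -1]
PUSH 10 → [4, -1, 10]
MUL     → [4, -10]
ADD     → [-6]
DUP     → [-6, -6]
OVER    → [-6, -6, -6]
ADD     → [-6, -12]
MUL     → [72]
NEG     → [-72]
NEG     → [72]
NEG     → [-72]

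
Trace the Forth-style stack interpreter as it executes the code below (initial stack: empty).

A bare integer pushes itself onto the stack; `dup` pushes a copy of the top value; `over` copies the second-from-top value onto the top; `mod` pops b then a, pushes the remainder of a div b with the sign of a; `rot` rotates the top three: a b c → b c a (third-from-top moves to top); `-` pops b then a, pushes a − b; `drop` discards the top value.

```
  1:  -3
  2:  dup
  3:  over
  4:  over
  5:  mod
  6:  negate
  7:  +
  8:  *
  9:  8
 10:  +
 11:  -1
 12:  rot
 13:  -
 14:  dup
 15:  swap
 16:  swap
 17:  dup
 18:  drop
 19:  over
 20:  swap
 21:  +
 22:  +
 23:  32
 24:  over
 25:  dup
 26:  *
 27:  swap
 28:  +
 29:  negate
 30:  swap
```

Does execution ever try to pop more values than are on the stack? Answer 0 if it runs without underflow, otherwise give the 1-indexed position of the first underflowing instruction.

-3      -3
dup     -3 -3
over    -3 -3 -3
over    -3 -3 -3 -3
mod     -3 -3 0
negate  -3 -3 0
+       -3 -3
*       9
8       9 8
+       17
-1      17 -1
rot  — needs 3 operands, stack has 2 → underflow

12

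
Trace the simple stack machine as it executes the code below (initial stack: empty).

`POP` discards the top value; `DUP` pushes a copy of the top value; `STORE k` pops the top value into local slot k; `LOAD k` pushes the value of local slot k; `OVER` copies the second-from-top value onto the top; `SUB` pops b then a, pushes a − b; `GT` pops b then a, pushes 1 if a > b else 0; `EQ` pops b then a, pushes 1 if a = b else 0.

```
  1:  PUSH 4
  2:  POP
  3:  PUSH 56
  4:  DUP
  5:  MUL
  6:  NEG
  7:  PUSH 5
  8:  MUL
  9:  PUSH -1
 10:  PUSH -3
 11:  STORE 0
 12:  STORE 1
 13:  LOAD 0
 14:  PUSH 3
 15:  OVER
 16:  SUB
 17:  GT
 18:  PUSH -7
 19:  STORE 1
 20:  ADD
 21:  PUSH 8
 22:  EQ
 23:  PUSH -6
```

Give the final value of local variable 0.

PUSH 4   [4]
POP      []
PUSH 56  [56]
DUP      [56, 56]
MUL      [3136]
NEG      [-3136]
PUSH 5   [-3136, 5]
MUL      [-15680]
PUSH -1  [-15680, -1]
PUSH -3  [-15680, -1, -3]
STORE 0  [-15680, -1]
STORE 1  [-15680]
LOAD 0   [-15680, -3]
PUSH 3   [-15680, -3, 3]
OVER     [-15680, -3, 3, -3]
SUB      [-15680, -3, 6]
GT       [-15680, 0]
PUSH -7  [-15680, 0, -7]
STORE 1  [-15680, 0]
ADD      [-15680]
PUSH 8   [-15680, 8]
EQ       [0]
PUSH -6  [0, -6]

-3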